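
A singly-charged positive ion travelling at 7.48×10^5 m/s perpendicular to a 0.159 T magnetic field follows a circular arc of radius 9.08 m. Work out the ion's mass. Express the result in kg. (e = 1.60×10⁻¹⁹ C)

qvB = mv²/r ⇒ m = qBr/v.
m = (1×1.60×10^-19)(0.159)(9.08) / (7.48×10^5) = 3.09×10^-25 kg.

m ≈ 3.09×10^-25 kg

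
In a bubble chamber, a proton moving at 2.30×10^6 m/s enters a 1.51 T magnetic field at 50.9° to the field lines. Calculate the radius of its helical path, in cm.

r ≈ 1.23 cm

Only the perpendicular component v⊥ = v sin50.9° = 1.78×10^6 m/s is bent by the field.
r = m v⊥ /(qB) = (1.67×10^-27)(1.78×10^6) / [(1×1.60×10^-19)(1.51)] = 0.0123 m.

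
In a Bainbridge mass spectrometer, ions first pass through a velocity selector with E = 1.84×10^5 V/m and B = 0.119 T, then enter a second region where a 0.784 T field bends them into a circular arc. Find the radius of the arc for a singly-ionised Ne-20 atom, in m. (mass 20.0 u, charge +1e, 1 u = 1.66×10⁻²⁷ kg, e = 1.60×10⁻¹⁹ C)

The selector passes v = E/B = 1.84×10^5/0.119 = 1.55×10^6 m/s.
In the deflection region, r = mv/(qB₂) = (3.32×10^-26)(1.55×10^6) / [(1×1.60×10^-19)(0.784)] = 0.409 m.

r ≈ 0.409 m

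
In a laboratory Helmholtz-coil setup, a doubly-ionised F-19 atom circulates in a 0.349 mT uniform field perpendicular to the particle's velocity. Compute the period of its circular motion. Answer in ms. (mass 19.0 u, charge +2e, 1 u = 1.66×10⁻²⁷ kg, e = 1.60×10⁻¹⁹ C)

The cyclotron period is independent of speed: T = 2πm/(qB).
T = 2π(3.15×10^-26) / [(2×1.60×10^-19)(3.49×10^-4)] = 1.77×10^-3 s.

T ≈ 1.77 ms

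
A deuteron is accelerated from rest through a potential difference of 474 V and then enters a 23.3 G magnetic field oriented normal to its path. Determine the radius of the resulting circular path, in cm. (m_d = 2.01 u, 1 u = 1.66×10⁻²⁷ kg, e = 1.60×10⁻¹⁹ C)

The kinetic energy gained is K = qV = (1×1.60×10^-19)(474) = 7.58×10^-17 J.
v = √(2K/m) = 2.13×10^5 m/s.
r = mv/(qB) = (3.34×10^-27)(2.13×10^5) / [(1×1.60×10^-19)(2.33×10^-3)] = 1.91 m.

r ≈ 191 cm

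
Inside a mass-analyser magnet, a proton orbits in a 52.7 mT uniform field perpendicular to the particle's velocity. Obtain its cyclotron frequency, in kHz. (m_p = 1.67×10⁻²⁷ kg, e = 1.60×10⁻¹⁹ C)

f ≈ 804 kHz

f = qB/(2πm) = (1×1.60×10^-19)(0.0527) / [2π(1.67×10^-27)] = 8.04×10^5 Hz.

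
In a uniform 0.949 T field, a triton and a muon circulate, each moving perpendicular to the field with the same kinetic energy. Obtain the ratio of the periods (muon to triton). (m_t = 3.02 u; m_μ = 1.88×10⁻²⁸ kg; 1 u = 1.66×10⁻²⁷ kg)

ratio ≈ 0.0375

T = 2πm/(qB) is independent of speed, so T₂/T₁ = (m₂/q₂)/(m₁/q₁).
T_{muon}/T_{triton} = (1.88×10^-28/1e) / (5.01×10^-27/1e) = 0.0375.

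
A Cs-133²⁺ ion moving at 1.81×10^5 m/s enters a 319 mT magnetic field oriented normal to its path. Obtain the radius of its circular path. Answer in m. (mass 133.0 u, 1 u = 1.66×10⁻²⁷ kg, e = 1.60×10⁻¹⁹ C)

The magnetic force provides the centripetal force: qvB = mv²/r, so r = mv/(qB).
r = (2.21×10^-25 kg)(1.81×10^5 m/s) / [(2×1.60×10^-19 C)(0.319 T)] = 0.391 m.

r ≈ 0.391 m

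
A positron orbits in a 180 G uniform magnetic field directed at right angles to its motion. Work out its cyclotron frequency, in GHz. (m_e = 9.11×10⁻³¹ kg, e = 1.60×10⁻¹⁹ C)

f = qB/(2πm) = (1×1.60×10^-19)(0.0180) / [2π(9.11×10^-31)] = 5.03×10^8 Hz.

f ≈ 0.503 GHz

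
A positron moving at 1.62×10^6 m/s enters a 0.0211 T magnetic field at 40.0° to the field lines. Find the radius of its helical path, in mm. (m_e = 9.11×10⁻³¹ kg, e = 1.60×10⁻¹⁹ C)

r ≈ 0.281 mm

Only the perpendicular component v⊥ = v sin40.0° = 1.04×10^6 m/s is bent by the field.
r = m v⊥ /(qB) = (9.11×10^-31)(1.04×10^6) / [(1×1.60×10^-19)(0.0211)] = 2.81×10^-4 m.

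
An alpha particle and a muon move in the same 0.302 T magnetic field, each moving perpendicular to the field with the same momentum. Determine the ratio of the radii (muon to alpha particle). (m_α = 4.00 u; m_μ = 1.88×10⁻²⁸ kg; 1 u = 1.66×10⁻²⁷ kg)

ratio ≈ 2.00

r = p/(qB) ⇒ at equal p, r ∝ 1/q.
r_{muon}/r_{alpha particle} = 2.00.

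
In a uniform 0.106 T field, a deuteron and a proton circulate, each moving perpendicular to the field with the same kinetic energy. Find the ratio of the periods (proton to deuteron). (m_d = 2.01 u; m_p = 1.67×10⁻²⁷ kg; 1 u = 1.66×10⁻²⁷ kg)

T = 2πm/(qB) is independent of speed, so T₂/T₁ = (m₂/q₂)/(m₁/q₁).
T_{proton}/T_{deuteron} = (1.67×10^-27/1e) / (3.34×10^-27/1e) = 0.501.

ratio ≈ 0.501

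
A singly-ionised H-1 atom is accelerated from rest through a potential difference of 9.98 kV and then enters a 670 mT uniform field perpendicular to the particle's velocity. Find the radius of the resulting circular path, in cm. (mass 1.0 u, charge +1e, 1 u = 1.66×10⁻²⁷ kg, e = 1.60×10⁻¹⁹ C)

r ≈ 2.15 cm

The kinetic energy gained is K = qV = (1×1.60×10^-19)(9980) = 1.60×10^-15 J.
v = √(2K/m) = 1.39×10^6 m/s.
r = mv/(qB) = (1.66×10^-27)(1.39×10^6) / [(1×1.60×10^-19)(0.670)] = 0.0215 m.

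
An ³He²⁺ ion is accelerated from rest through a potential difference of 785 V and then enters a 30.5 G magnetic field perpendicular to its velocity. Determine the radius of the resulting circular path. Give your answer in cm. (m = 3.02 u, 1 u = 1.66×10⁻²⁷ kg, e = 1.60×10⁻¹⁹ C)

The kinetic energy gained is K = qV = (2×1.60×10^-19)(785) = 2.51×10^-16 J.
v = √(2K/m) = 3.17×10^5 m/s.
r = mv/(qB) = (5.01×10^-27)(3.17×10^5) / [(2×1.60×10^-19)(3.05×10^-3)] = 1.63 m.

r ≈ 163 cm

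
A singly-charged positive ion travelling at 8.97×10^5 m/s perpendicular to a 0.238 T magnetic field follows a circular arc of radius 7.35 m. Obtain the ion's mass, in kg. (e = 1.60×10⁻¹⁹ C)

qvB = mv²/r ⇒ m = qBr/v.
m = (1×1.60×10^-19)(0.238)(7.35) / (8.97×10^5) = 3.12×10^-25 kg.

m ≈ 3.12×10^-25 kg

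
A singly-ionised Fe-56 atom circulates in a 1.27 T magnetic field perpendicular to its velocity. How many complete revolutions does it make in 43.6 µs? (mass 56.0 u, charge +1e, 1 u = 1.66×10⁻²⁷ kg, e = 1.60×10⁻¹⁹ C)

T = 2πm/(qB) = 2π(9.296×10^-26) / [(1×1.60×10^-19)(1.27)] = 2.8744×10^-6 s.
N = t/T = 4.36×10^-5 / 2.8744×10^-6 ≈ 15.17, so 15 complete revolutions.

N = 15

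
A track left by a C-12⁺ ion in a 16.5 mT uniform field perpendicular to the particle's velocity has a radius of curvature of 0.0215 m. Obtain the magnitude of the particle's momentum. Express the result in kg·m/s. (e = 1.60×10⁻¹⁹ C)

p ≈ 5.68×10^-23 kg·m/s

Since qvB = mv²/r, the momentum p = mv = qBr.
p = (1×1.60×10^-19)(0.0165)(0.0215) = 5.68×10^-23 kg·m/s.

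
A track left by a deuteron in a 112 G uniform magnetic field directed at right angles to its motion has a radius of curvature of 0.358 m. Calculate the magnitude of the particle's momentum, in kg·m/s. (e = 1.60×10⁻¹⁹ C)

Since qvB = mv²/r, the momentum p = mv = qBr.
p = (1×1.60×10^-19)(0.0112)(0.358) = 6.42×10^-22 kg·m/s.

p ≈ 6.42×10^-22 kg·m/s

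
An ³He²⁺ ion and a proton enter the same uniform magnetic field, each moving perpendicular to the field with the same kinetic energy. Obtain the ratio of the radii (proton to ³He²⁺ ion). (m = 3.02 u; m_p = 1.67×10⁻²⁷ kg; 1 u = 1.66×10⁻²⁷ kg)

r = √(2mK)/(qB) ⇒ at equal K, r ∝ √m/q.
r_{proton}/r_{³He²⁺ ion} = 1.15.

ratio ≈ 1.15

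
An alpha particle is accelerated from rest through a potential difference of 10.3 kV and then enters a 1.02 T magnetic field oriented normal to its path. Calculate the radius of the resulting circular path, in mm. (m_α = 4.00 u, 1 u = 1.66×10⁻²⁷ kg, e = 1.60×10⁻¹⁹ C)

r ≈ 20.3 mm

The kinetic energy gained is K = qV = (2×1.60×10^-19)(1.03×10^4) = 3.30×10^-15 J.
v = √(2K/m) = 9.96×10^5 m/s.
r = mv/(qB) = (6.64×10^-27)(9.96×10^5) / [(2×1.60×10^-19)(1.02)] = 0.0203 m.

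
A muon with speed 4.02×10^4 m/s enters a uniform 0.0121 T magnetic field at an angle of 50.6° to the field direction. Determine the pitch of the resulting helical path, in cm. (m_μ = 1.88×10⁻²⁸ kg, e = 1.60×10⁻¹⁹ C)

The velocity component along B is v∥ = v cos50.6° = 2.55×10^4 m/s.
The cyclotron period T = 2πm/(qB) = 6.10×10^-7 s is set by m, q, B alone.
Pitch = v∥·T = (2.55×10^4)(6.10×10^-7) = 0.0156 m.

pitch ≈ 1.56 cm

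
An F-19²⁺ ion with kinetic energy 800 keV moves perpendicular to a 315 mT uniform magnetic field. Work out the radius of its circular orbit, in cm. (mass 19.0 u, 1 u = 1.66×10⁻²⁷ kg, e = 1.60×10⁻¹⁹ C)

r ≈ 89.1 cm

Convert the energy: K = 800 keV = 1.28×10^-13 J.
v = √(2K/m) = √(2·1.28×10^-13/3.15×10^-26) = 2.85×10^6 m/s.
r = mv/(qB) = (3.15×10^-26)(2.85×10^6) / [(2×1.60×10^-19)(0.315)] = 0.891 m.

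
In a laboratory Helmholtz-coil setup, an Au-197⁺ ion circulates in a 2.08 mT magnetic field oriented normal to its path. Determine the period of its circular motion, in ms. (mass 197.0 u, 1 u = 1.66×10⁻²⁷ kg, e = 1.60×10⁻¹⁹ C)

The cyclotron period is independent of speed: T = 2πm/(qB).
T = 2π(3.27×10^-25) / [(1×1.60×10^-19)(2.08×10^-3)] = 6.17×10^-3 s.

T ≈ 6.17 ms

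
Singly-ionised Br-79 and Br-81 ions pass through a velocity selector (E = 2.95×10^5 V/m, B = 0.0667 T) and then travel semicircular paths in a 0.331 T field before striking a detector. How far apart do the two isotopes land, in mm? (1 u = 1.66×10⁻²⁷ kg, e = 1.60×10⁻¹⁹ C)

Δd ≈ 555 mm

Both emerge at v = E/B₁ = 4.42×10^6 m/s.
r = mv/(qB₂), so r₁ = 10.952 m and r₂ = 11.229 m, giving Δr = 0.277 m.
After a semicircle each ion lands a diameter 2r from the entry slit, so the separation is 2Δr = 0.555 m.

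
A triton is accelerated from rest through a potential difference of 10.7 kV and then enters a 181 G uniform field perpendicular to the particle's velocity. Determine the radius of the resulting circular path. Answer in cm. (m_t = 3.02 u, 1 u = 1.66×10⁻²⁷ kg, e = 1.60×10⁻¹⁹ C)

r ≈ 143 cm

The kinetic energy gained is K = qV = (1×1.60×10^-19)(1.07×10^4) = 1.71×10^-15 J.
v = √(2K/m) = 8.26×10^5 m/s.
r = mv/(qB) = (5.01×10^-27)(8.26×10^5) / [(1×1.60×10^-19)(0.0181)] = 1.43 m.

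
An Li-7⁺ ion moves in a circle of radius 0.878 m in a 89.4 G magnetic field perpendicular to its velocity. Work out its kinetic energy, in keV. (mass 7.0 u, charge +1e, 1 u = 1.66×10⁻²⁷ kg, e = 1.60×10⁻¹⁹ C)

v = qBr/m = (1×1.60×10^-19)(8.94×10^-3)(0.878) / (1.16×10^-26) = 1.08×10^5 m/s.
K = ½mv² = 0.5·(1.16×10^-26)·(1.08×10^5)² = 6.79×10^-17 J = 0.424 keV.

K ≈ 0.424 keV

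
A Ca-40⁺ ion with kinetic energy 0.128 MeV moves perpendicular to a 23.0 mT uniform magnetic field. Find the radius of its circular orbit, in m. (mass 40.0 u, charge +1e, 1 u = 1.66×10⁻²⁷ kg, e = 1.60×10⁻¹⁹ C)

Convert the energy: K = 0.128 MeV = 2.05×10^-14 J.
v = √(2K/m) = √(2·2.05×10^-14/6.64×10^-26) = 7.85×10^5 m/s.
r = mv/(qB) = (6.64×10^-26)(7.85×10^5) / [(1×1.60×10^-19)(0.0230)] = 14.2 m.

r ≈ 14.2 m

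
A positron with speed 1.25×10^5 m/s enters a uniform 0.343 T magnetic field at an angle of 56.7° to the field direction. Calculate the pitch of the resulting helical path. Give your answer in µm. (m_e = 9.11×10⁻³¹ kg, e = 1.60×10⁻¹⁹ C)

pitch ≈ 7.16 µm

The velocity component along B is v∥ = v cos56.7° = 6.86×10^4 m/s.
The cyclotron period T = 2πm/(qB) = 1.04×10^-10 s is set by m, q, B alone.
Pitch = v∥·T = (6.86×10^4)(1.04×10^-10) = 7.16×10^-6 m.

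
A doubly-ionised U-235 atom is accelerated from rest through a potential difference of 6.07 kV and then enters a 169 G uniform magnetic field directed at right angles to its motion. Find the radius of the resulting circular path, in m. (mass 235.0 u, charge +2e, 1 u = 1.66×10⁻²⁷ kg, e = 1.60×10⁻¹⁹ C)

The kinetic energy gained is K = qV = (2×1.60×10^-19)(6070) = 1.94×10^-15 J.
v = √(2K/m) = 9.98×10^4 m/s.
r = mv/(qB) = (3.90×10^-25)(9.98×10^4) / [(2×1.60×10^-19)(0.0169)] = 7.20 m.

r ≈ 7.20 m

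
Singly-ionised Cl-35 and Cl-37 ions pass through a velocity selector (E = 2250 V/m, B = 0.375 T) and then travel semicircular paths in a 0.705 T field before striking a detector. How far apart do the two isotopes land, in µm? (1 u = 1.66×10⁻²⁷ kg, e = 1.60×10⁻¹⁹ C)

Both emerge at v = E/B₁ = 6000 m/s.
r = mv/(qB₂), so r₁ = 3.090×10^-3 m and r₂ = 3.267×10^-3 m, giving Δr = 1.77×10^-4 m.
After a semicircle each ion lands a diameter 2r from the entry slit, so the separation is 2Δr = 3.53×10^-4 m.

Δd ≈ 353 µm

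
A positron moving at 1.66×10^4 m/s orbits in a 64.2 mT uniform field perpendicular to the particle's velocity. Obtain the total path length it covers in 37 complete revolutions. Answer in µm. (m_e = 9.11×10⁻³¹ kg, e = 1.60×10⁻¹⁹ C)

r = mv/(qB) = 1.47×10^-6 m, so one revolution covers 2πr = 9.25×10^-6 m.
In 37 revolutions: L = 37·2πr = 3.42×10^-4 m.

L ≈ 342 µm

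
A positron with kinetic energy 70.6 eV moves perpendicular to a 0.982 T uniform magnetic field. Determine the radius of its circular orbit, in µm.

Convert the energy: K = 70.6 eV = 1.13×10^-17 J.
v = √(2K/m) = √(2·1.13×10^-17/9.11×10^-31) = 4.98×10^6 m/s.
r = mv/(qB) = (9.11×10^-31)(4.98×10^6) / [(1×1.60×10^-19)(0.982)] = 2.89×10^-5 m.

r ≈ 28.9 µm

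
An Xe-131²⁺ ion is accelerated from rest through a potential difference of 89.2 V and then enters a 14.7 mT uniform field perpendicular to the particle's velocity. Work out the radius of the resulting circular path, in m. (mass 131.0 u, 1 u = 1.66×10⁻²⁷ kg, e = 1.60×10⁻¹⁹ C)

r ≈ 0.749 m

The kinetic energy gained is K = qV = (2×1.60×10^-19)(89.2) = 2.85×10^-17 J.
v = √(2K/m) = 1.62×10^4 m/s.
r = mv/(qB) = (2.17×10^-25)(1.62×10^4) / [(2×1.60×10^-19)(0.0147)] = 0.749 m.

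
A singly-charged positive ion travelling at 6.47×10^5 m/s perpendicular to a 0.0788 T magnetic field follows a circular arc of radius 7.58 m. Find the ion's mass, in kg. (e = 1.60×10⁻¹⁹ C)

m ≈ 1.48×10^-25 kg

qvB = mv²/r ⇒ m = qBr/v.
m = (1×1.60×10^-19)(0.0788)(7.58) / (6.47×10^5) = 1.48×10^-25 kg.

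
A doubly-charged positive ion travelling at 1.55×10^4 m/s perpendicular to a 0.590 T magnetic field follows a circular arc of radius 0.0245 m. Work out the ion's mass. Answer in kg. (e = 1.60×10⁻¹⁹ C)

m ≈ 2.98×10^-25 kg

qvB = mv²/r ⇒ m = qBr/v.
m = (2×1.60×10^-19)(0.590)(0.0245) / (1.55×10^4) = 2.98×10^-25 kg.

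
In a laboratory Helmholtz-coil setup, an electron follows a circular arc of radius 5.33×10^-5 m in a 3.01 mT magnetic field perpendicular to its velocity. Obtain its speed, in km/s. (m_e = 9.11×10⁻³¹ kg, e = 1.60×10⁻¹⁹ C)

From qvB = mv²/r, v = qBr/m.
v = (1×1.60×10^-19)(3.01×10^-3)(5.33×10^-5) / (9.11×10^-31) = 2.82×10^4 m/s.

v ≈ 28.2 km/s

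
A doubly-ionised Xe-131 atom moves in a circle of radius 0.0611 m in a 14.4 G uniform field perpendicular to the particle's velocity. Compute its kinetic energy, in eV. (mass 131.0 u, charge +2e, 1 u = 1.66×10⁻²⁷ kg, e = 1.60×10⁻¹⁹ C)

v = qBr/m = (2×1.60×10^-19)(1.44×10^-3)(0.0611) / (2.17×10^-25) = 129 m/s.
K = ½mv² = 0.5·(2.17×10^-25)·(129)² = 1.82×10^-21 J = 0.0114 eV.

K ≈ 0.0114 eV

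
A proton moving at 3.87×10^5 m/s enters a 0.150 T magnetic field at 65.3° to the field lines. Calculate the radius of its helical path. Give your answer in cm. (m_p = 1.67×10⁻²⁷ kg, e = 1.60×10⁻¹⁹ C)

Only the perpendicular component v⊥ = v sin65.3° = 3.52×10^5 m/s is bent by the field.
r = m v⊥ /(qB) = (1.67×10^-27)(3.52×10^5) / [(1×1.60×10^-19)(0.150)] = 0.0245 m.

r ≈ 2.45 cm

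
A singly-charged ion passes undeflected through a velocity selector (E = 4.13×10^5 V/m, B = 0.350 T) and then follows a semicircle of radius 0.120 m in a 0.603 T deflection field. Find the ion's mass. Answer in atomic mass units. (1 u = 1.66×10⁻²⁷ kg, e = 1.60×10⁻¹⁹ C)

m ≈ 5.91 u

v = E/B₁ = 1.18×10^6 m/s.
From r = mv/(qB₂), m = qB₂r/v = (1×1.60×10^-19)(0.603)(0.120) / (1.18×10^6) = 9.81×10^-27 kg.
In atomic mass units: m = 9.81×10^-27 / 1.66×10^-27 = 5.91 u.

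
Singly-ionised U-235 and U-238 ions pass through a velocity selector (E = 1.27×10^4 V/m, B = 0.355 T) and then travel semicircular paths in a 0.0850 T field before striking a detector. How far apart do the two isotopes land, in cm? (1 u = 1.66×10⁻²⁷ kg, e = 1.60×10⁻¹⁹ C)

Δd ≈ 2.62 cm

Both emerge at v = E/B₁ = 3.58×10^4 m/s.
r = mv/(qB₂), so r₁ = 1.0262 m and r₂ = 1.0393 m, giving Δr = 0.0131 m.
After a semicircle each ion lands a diameter 2r from the entry slit, so the separation is 2Δr = 0.0262 m.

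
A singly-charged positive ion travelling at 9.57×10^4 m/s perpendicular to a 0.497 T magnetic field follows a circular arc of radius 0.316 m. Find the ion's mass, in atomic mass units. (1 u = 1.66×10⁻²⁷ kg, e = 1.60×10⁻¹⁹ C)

qvB = mv²/r ⇒ m = qBr/v.
m = (1×1.60×10^-19)(0.497)(0.316) / (9.57×10^4) = 2.63×10^-25 kg = 158 u.

m ≈ 158 u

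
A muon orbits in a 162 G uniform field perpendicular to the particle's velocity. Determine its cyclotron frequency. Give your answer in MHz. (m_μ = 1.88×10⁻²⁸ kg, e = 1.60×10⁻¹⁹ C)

f ≈ 2.19 MHz

f = qB/(2πm) = (1×1.60×10^-19)(0.0162) / [2π(1.88×10^-28)] = 2.19×10^6 Hz.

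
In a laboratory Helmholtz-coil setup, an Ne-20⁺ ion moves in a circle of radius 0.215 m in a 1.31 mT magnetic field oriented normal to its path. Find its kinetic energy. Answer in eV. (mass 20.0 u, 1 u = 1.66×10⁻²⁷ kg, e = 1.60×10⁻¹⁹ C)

K ≈ 0.191 eV

v = qBr/m = (1×1.60×10^-19)(1.31×10^-3)(0.215) / (3.32×10^-26) = 1360 m/s.
K = ½mv² = 0.5·(3.32×10^-26)·(1360)² = 3.06×10^-20 J = 0.191 eV.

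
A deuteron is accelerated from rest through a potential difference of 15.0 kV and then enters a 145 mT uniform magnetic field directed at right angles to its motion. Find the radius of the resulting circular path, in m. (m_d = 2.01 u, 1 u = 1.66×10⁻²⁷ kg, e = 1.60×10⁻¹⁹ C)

r ≈ 0.172 m

The kinetic energy gained is K = qV = (1×1.60×10^-19)(1.50×10^4) = 2.40×10^-15 J.
v = √(2K/m) = 1.20×10^6 m/s.
r = mv/(qB) = (3.34×10^-27)(1.20×10^6) / [(1×1.60×10^-19)(0.145)] = 0.172 m.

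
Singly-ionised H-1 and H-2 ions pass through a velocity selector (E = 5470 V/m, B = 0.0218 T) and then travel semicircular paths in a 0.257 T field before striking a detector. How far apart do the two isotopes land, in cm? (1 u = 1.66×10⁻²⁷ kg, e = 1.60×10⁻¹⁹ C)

Δd ≈ 2.03 cm

Both emerge at v = E/B₁ = 2.51×10^5 m/s.
r = mv/(qB₂), so r₁ = 0.0101 m and r₂ = 0.0203 m, giving Δr = 0.0101 m.
After a semicircle each ion lands a diameter 2r from the entry slit, so the separation is 2Δr = 0.0203 m.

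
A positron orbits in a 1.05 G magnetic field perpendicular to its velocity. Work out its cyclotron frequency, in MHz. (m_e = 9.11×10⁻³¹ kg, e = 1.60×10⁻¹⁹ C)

f ≈ 2.94 MHz

f = qB/(2πm) = (1×1.60×10^-19)(1.05×10^-4) / [2π(9.11×10^-31)] = 2.94×10^6 Hz.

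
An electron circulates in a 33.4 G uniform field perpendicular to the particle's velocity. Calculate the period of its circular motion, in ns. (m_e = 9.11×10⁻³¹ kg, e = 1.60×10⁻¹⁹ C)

The cyclotron period is independent of speed: T = 2πm/(qB).
T = 2π(9.11×10^-31) / [(1×1.60×10^-19)(3.34×10^-3)] = 1.07×10^-8 s.

T ≈ 10.7 ns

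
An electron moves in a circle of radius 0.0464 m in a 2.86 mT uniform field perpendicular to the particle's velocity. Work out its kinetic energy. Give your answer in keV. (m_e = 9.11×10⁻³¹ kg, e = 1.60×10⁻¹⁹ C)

v = qBr/m = (1×1.60×10^-19)(2.86×10^-3)(0.0464) / (9.11×10^-31) = 2.33×10^7 m/s.
K = ½mv² = 0.5·(9.11×10^-31)·(2.33×10^7)² = 2.47×10^-16 J = 1.55 keV.

K ≈ 1.55 keV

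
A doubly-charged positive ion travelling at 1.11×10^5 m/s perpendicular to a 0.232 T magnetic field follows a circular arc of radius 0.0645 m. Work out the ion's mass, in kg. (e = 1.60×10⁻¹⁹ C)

m ≈ 4.31×10^-26 kg

qvB = mv²/r ⇒ m = qBr/v.
m = (2×1.60×10^-19)(0.232)(0.0645) / (1.11×10^5) = 4.31×10^-26 kg.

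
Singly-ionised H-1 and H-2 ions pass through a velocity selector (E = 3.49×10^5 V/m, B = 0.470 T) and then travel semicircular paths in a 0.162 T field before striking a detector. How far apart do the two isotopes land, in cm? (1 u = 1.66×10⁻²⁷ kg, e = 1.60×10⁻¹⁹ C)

Δd ≈ 9.51 cm

Both emerge at v = E/B₁ = 7.43×10^5 m/s.
r = mv/(qB₂), so r₁ = 0.0476 m and r₂ = 0.0951 m, giving Δr = 0.0476 m.
After a semicircle each ion lands a diameter 2r from the entry slit, so the separation is 2Δr = 0.0951 m.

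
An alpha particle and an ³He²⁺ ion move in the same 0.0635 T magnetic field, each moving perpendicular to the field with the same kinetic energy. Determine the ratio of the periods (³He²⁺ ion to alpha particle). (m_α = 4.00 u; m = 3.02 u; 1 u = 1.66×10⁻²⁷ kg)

ratio ≈ 0.755

T = 2πm/(qB) is independent of speed, so T₂/T₁ = (m₂/q₂)/(m₁/q₁).
T_{³He²⁺ ion}/T_{alpha particle} = (5.01×10^-27/2e) / (6.64×10^-27/2e) = 0.755.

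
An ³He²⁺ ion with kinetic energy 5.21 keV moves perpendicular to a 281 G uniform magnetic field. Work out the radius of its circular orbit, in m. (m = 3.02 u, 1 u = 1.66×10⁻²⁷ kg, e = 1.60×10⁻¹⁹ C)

r ≈ 0.322 m

Convert the energy: K = 5.21 keV = 8.34×10^-16 J.
v = √(2K/m) = √(2·8.34×10^-16/5.01×10^-27) = 5.77×10^5 m/s.
r = mv/(qB) = (5.01×10^-27)(5.77×10^5) / [(2×1.60×10^-19)(0.0281)] = 0.322 m.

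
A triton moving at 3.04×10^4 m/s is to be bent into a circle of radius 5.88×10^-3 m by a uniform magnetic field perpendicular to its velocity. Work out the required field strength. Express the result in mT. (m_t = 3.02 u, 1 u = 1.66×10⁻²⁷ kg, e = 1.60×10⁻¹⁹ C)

B ≈ 162 mT

qvB = mv²/r gives B = mv/(qr).
B = (5.01×10^-27)(3.04×10^4) / [(1×1.60×10^-19)(5.88×10^-3)] = 0.162 T.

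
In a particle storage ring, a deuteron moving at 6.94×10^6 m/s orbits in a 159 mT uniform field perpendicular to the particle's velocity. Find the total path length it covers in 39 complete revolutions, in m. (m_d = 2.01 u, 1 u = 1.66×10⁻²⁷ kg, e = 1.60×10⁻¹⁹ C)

r = mv/(qB) = 0.910 m, so one revolution covers 2πr = 5.72 m.
In 39 revolutions: L = 39·2πr = 223 m.

L ≈ 223 m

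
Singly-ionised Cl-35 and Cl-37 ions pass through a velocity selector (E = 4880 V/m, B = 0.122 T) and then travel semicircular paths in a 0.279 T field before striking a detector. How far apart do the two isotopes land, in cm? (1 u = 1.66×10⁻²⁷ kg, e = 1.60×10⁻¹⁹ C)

Both emerge at v = E/B₁ = 4.00×10^4 m/s.
r = mv/(qB₂), so r₁ = 0.05206 m and r₂ = 0.05504 m, giving Δr = 2.97×10^-3 m.
After a semicircle each ion lands a diameter 2r from the entry slit, so the separation is 2Δr = 5.95×10^-3 m.

Δd ≈ 0.595 cm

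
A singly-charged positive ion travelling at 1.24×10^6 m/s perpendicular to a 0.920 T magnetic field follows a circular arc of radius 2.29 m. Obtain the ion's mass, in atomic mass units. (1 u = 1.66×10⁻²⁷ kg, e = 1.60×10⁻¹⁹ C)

qvB = mv²/r ⇒ m = qBr/v.
m = (1×1.60×10^-19)(0.920)(2.29) / (1.24×10^6) = 2.72×10^-25 kg = 164 u.

m ≈ 164 u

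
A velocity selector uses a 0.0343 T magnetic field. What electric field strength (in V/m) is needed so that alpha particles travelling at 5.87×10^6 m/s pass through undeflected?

E ≈ 2.01×10^5 V/m

qE = qvB ⇒ E = vB = (5.87×10^6)(0.0343) = 2.01×10^5 V/m.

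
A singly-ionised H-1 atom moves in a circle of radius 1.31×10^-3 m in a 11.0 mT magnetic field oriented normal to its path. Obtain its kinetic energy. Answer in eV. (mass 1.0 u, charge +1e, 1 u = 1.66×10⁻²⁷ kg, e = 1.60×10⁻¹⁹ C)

K ≈ 0.0100 eV

v = qBr/m = (1×1.60×10^-19)(0.0110)(1.31×10^-3) / (1.66×10^-27) = 1390 m/s.
K = ½mv² = 0.5·(1.66×10^-27)·(1390)² = 1.60×10^-21 J = 0.0100 eV.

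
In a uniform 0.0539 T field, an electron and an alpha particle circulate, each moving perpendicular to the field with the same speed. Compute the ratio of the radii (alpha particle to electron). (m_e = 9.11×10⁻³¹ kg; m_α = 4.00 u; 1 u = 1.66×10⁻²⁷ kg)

ratio ≈ 3640

r = mv/(qB) ⇒ at equal v, r ∝ m/q.
r_{alpha particle}/r_{electron} = 3640.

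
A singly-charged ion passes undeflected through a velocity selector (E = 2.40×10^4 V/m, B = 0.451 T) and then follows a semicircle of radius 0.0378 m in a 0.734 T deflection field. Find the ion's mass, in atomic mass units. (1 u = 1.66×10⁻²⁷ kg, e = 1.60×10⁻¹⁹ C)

v = E/B₁ = 5.32×10^4 m/s.
From r = mv/(qB₂), m = qB₂r/v = (1×1.60×10^-19)(0.734)(0.0378) / (5.32×10^4) = 8.34×10^-26 kg.
In atomic mass units: m = 8.34×10^-26 / 1.66×10^-27 = 50.3 u.

m ≈ 50.3 u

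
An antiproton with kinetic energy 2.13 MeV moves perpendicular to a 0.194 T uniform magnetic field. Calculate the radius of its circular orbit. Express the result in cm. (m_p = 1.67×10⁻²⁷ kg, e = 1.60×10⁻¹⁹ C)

Convert the energy: K = 2.13 MeV = 3.41×10^-13 J.
v = √(2K/m) = √(2·3.41×10^-13/1.67×10^-27) = 2.02×10^7 m/s.
r = mv/(qB) = (1.67×10^-27)(2.02×10^7) / [(1×1.60×10^-19)(0.194)] = 1.09 m.

r ≈ 109 cm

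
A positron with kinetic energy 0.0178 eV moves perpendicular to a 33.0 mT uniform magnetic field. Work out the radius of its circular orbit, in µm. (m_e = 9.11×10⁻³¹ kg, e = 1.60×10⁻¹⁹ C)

r ≈ 13.6 µm

Convert the energy: K = 0.0178 eV = 2.85×10^-21 J.
v = √(2K/m) = √(2·2.85×10^-21/9.11×10^-31) = 7.91×10^4 m/s.
r = mv/(qB) = (9.11×10^-31)(7.91×10^4) / [(1×1.60×10^-19)(0.0330)] = 1.36×10^-5 m.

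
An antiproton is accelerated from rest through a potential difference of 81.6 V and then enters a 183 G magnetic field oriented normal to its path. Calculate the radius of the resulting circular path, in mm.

r ≈ 71.3 mm

The kinetic energy gained is K = qV = (1×1.60×10^-19)(81.6) = 1.31×10^-17 J.
v = √(2K/m) = 1.25×10^5 m/s.
r = mv/(qB) = (1.67×10^-27)(1.25×10^5) / [(1×1.60×10^-19)(0.0183)] = 0.0713 m.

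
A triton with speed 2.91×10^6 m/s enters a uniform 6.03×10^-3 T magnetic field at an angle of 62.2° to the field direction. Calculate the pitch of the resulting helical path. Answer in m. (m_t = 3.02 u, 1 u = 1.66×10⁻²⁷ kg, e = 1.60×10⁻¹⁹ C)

The velocity component along B is v∥ = v cos62.2° = 1.36×10^6 m/s.
The cyclotron period T = 2πm/(qB) = 3.26×10^-5 s is set by m, q, B alone.
Pitch = v∥·T = (1.36×10^6)(3.26×10^-5) = 44.3 m.

pitch ≈ 44.3 m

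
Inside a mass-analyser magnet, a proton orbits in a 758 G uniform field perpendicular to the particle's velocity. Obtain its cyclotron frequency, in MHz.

f = qB/(2πm) = (1×1.60×10^-19)(0.0758) / [2π(1.67×10^-27)] = 1.16×10^6 Hz.

f ≈ 1.16 MHz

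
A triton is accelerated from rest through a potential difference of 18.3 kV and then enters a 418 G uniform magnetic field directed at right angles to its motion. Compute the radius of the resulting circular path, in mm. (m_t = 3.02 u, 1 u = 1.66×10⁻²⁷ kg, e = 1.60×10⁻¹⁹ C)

The kinetic energy gained is K = qV = (1×1.60×10^-19)(1.83×10^4) = 2.93×10^-15 J.
v = √(2K/m) = 1.08×10^6 m/s.
r = mv/(qB) = (5.01×10^-27)(1.08×10^6) / [(1×1.60×10^-19)(0.0418)] = 0.810 m.

r ≈ 810 mm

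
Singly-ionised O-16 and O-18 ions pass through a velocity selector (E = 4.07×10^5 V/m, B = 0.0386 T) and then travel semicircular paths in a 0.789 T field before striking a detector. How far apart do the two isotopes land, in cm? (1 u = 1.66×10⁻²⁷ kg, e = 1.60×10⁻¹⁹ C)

Δd ≈ 55.5 cm

Both emerge at v = E/B₁ = 1.05×10^7 m/s.
r = mv/(qB₂), so r₁ = 2.218 m and r₂ = 2.496 m, giving Δr = 0.277 m.
After a semicircle each ion lands a diameter 2r from the entry slit, so the separation is 2Δr = 0.555 m.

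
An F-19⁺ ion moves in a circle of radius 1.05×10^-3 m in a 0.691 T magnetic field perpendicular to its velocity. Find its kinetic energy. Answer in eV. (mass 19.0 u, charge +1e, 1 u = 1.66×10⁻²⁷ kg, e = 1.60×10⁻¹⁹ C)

v = qBr/m = (1×1.60×10^-19)(0.691)(1.05×10^-3) / (3.15×10^-26) = 3680 m/s.
K = ½mv² = 0.5·(3.15×10^-26)·(3680)² = 2.14×10^-19 J = 1.34 eV.

K ≈ 1.34 eV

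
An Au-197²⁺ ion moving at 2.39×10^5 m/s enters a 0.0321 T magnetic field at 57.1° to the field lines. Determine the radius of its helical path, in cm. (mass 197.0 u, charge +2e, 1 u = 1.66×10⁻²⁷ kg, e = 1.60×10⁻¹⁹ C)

Only the perpendicular component v⊥ = v sin57.1° = 2.01×10^5 m/s is bent by the field.
r = m v⊥ /(qB) = (3.27×10^-25)(2.01×10^5) / [(2×1.60×10^-19)(0.0321)] = 6.39 m.

r ≈ 639 cm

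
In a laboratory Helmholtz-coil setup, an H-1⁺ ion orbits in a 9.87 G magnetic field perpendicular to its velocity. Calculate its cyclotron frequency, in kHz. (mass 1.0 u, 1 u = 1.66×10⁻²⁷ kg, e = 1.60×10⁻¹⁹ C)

f ≈ 15.1 kHz

f = qB/(2πm) = (1×1.60×10^-19)(9.87×10^-4) / [2π(1.66×10^-27)] = 1.51×10^4 Hz.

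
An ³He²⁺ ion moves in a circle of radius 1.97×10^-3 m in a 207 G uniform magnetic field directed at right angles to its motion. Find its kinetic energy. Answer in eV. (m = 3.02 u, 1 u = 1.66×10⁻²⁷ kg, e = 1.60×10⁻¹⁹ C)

K ≈ 0.106 eV

v = qBr/m = (2×1.60×10^-19)(0.0207)(1.97×10^-3) / (5.01×10^-27) = 2600 m/s.
K = ½mv² = 0.5·(5.01×10^-27)·(2600)² = 1.70×10^-20 J = 0.106 eV.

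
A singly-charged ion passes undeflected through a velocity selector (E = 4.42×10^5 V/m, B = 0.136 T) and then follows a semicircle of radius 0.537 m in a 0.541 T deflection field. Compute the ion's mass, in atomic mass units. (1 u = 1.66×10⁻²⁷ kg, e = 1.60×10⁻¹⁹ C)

v = E/B₁ = 3.25×10^6 m/s.
From r = mv/(qB₂), m = qB₂r/v = (1×1.60×10^-19)(0.541)(0.537) / (3.25×10^6) = 1.43×10^-26 kg.
In atomic mass units: m = 1.43×10^-26 / 1.66×10^-27 = 8.62 u.

m ≈ 8.62 u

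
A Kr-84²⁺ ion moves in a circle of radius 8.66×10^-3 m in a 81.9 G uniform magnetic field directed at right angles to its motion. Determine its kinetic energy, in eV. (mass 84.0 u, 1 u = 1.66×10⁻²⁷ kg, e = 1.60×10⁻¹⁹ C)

v = qBr/m = (2×1.60×10^-19)(8.19×10^-3)(8.66×10^-3) / (1.39×10^-25) = 163 m/s.
K = ½mv² = 0.5·(1.39×10^-25)·(163)² = 1.85×10^-21 J = 0.0115 eV.

K ≈ 0.0115 eV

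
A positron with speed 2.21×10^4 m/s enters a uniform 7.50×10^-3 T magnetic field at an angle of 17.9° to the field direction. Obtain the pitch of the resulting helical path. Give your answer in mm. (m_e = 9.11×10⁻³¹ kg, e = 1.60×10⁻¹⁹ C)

pitch ≈ 0.100 mm

The velocity component along B is v∥ = v cos17.9° = 2.10×10^4 m/s.
The cyclotron period T = 2πm/(qB) = 4.77×10^-9 s is set by m, q, B alone.
Pitch = v∥·T = (2.10×10^4)(4.77×10^-9) = 1.00×10^-4 m.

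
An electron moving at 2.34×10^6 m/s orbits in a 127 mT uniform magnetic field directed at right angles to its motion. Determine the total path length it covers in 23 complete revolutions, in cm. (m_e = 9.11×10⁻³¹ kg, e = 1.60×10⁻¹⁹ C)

L ≈ 1.52 cm

r = mv/(qB) = 1.05×10^-4 m, so one revolution covers 2πr = 6.59×10^-4 m.
In 23 revolutions: L = 23·2πr = 0.0152 m.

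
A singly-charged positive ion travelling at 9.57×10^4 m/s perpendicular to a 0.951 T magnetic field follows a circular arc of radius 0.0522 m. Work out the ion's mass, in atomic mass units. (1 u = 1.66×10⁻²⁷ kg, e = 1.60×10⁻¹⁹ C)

m ≈ 50.0 u

qvB = mv²/r ⇒ m = qBr/v.
m = (1×1.60×10^-19)(0.951)(0.0522) / (9.57×10^4) = 8.30×10^-26 kg = 50.0 u.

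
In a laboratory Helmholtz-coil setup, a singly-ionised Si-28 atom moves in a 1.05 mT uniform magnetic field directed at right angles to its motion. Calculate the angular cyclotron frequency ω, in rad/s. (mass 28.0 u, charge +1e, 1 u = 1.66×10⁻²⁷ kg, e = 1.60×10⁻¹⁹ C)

ω ≈ 3610 rad/s

ω = qB/m = (1×1.60×10^-19)(1.05×10^-3) / (4.65×10^-26) = 3610 rad/s.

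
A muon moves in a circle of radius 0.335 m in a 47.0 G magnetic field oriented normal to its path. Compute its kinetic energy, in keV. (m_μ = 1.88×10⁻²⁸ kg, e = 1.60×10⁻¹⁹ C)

v = qBr/m = (1×1.60×10^-19)(4.70×10^-3)(0.335) / (1.88×10^-28) = 1.34×10^6 m/s.
K = ½mv² = 0.5·(1.88×10^-28)·(1.34×10^6)² = 1.69×10^-16 J = 1.05 keV.

K ≈ 1.05 keV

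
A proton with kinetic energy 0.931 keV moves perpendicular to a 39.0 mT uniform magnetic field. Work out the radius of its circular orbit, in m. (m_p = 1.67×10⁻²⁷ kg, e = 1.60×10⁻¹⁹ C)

Convert the energy: K = 0.931 keV = 1.49×10^-16 J.
v = √(2K/m) = √(2·1.49×10^-16/1.67×10^-27) = 4.22×10^5 m/s.
r = mv/(qB) = (1.67×10^-27)(4.22×10^5) / [(1×1.60×10^-19)(0.0390)] = 0.113 m.

r ≈ 0.113 m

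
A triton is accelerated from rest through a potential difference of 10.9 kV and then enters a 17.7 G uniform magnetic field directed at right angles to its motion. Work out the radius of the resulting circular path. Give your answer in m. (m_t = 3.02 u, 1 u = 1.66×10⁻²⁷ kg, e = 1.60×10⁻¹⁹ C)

The kinetic energy gained is K = qV = (1×1.60×10^-19)(1.09×10^4) = 1.74×10^-15 J.
v = √(2K/m) = 8.34×10^5 m/s.
r = mv/(qB) = (5.01×10^-27)(8.34×10^5) / [(1×1.60×10^-19)(1.77×10^-3)] = 14.8 m.

r ≈ 14.8 m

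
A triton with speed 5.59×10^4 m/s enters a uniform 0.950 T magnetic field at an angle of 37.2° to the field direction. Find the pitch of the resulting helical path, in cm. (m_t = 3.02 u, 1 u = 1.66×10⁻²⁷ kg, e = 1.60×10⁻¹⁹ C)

pitch ≈ 0.923 cm

The velocity component along B is v∥ = v cos37.2° = 4.45×10^4 m/s.
The cyclotron period T = 2πm/(qB) = 2.07×10^-7 s is set by m, q, B alone.
Pitch = v∥·T = (4.45×10^4)(2.07×10^-7) = 9.23×10^-3 m.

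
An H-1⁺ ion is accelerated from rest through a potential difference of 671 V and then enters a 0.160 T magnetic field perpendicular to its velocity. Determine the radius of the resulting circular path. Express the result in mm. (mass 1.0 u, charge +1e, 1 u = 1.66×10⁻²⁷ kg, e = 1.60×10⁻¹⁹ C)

The kinetic energy gained is K = qV = (1×1.60×10^-19)(671) = 1.07×10^-16 J.
v = √(2K/m) = 3.60×10^5 m/s.
r = mv/(qB) = (1.66×10^-27)(3.60×10^5) / [(1×1.60×10^-19)(0.160)] = 0.0233 m.

r ≈ 23.3 mm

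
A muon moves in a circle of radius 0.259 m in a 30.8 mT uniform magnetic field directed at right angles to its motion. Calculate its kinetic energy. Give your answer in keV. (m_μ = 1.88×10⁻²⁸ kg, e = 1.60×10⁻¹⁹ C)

K ≈ 27.1 keV

v = qBr/m = (1×1.60×10^-19)(0.0308)(0.259) / (1.88×10^-28) = 6.79×10^6 m/s.
K = ½mv² = 0.5·(1.88×10^-28)·(6.79×10^6)² = 4.33×10^-15 J = 27.1 keV.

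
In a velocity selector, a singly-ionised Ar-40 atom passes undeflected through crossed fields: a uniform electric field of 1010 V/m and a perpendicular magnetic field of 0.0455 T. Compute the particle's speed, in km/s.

v ≈ 22.2 km/s

For zero net force, qE = qvB, so v = E/B.
v = (1010) / (0.0455) = 2.22×10^4 m/s.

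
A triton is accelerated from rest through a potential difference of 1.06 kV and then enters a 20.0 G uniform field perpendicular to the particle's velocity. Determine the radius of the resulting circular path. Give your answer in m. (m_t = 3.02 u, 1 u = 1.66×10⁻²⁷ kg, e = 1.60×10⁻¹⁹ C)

r ≈ 4.08 m

The kinetic energy gained is K = qV = (1×1.60×10^-19)(1060) = 1.70×10^-16 J.
v = √(2K/m) = 2.60×10^5 m/s.
r = mv/(qB) = (5.01×10^-27)(2.60×10^5) / [(1×1.60×10^-19)(2.00×10^-3)] = 4.08 m.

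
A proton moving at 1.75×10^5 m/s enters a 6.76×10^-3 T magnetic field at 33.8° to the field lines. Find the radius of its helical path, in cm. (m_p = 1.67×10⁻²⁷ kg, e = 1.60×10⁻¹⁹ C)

Only the perpendicular component v⊥ = v sin33.8° = 9.74×10^4 m/s is bent by the field.
r = m v⊥ /(qB) = (1.67×10^-27)(9.74×10^4) / [(1×1.60×10^-19)(6.76×10^-3)] = 0.150 m.

r ≈ 15.0 cm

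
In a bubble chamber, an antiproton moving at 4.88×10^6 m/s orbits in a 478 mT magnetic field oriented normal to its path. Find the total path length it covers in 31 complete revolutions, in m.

L ≈ 20.8 m

r = mv/(qB) = 0.107 m, so one revolution covers 2πr = 0.670 m.
In 31 revolutions: L = 31·2πr = 20.8 m.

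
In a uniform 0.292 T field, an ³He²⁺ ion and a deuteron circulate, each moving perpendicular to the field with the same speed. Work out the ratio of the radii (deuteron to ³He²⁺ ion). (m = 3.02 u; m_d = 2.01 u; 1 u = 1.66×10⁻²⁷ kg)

ratio ≈ 1.33

r = mv/(qB) ⇒ at equal v, r ∝ m/q.
r_{deuteron}/r_{³He²⁺ ion} = 1.33.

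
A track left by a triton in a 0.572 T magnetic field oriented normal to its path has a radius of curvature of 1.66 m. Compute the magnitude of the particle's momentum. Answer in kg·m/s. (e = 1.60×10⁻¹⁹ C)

Since qvB = mv²/r, the momentum p = mv = qBr.
p = (1×1.60×10^-19)(0.572)(1.66) = 1.52×10^-19 kg·m/s.

p ≈ 1.52×10^-19 kg·m/s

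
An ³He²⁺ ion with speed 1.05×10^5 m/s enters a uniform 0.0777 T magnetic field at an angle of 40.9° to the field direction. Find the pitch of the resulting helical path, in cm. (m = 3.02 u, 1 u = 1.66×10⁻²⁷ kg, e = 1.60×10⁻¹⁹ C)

The velocity component along B is v∥ = v cos40.9° = 7.94×10^4 m/s.
The cyclotron period T = 2πm/(qB) = 1.27×10^-6 s is set by m, q, B alone.
Pitch = v∥·T = (7.94×10^4)(1.27×10^-6) = 0.101 m.

pitch ≈ 10.1 cm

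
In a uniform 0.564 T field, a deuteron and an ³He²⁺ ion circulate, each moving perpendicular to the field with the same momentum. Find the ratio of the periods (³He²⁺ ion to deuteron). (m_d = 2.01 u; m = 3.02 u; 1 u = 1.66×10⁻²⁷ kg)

T = 2πm/(qB) is independent of speed, so T₂/T₁ = (m₂/q₂)/(m₁/q₁).
T_{³He²⁺ ion}/T_{deuteron} = (5.01×10^-27/2e) / (3.34×10^-27/1e) = 0.751.

ratio ≈ 0.751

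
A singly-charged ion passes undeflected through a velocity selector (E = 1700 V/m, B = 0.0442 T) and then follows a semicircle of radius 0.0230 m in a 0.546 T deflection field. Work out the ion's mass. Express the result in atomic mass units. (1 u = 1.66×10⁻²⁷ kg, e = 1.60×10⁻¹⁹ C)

m ≈ 31.5 u

v = E/B₁ = 3.85×10^4 m/s.
From r = mv/(qB₂), m = qB₂r/v = (1×1.60×10^-19)(0.546)(0.0230) / (3.85×10^4) = 5.22×10^-26 kg.
In atomic mass units: m = 5.22×10^-26 / 1.66×10^-27 = 31.5 u.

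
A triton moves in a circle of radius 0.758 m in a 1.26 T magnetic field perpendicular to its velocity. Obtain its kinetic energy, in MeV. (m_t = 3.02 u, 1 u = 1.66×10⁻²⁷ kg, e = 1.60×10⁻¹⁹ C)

K ≈ 14.6 MeV

v = qBr/m = (1×1.60×10^-19)(1.26)(0.758) / (5.01×10^-27) = 3.05×10^7 m/s.
K = ½mv² = 0.5·(5.01×10^-27)·(3.05×10^7)² = 2.33×10^-12 J = 14.6 MeV.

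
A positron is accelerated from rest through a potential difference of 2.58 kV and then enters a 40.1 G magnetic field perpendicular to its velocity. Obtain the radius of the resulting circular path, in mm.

The kinetic energy gained is K = qV = (1×1.60×10^-19)(2580) = 4.13×10^-16 J.
v = √(2K/m) = 3.01×10^7 m/s.
r = mv/(qB) = (9.11×10^-31)(3.01×10^7) / [(1×1.60×10^-19)(4.01×10^-3)] = 0.0427 m.

r ≈ 42.7 mm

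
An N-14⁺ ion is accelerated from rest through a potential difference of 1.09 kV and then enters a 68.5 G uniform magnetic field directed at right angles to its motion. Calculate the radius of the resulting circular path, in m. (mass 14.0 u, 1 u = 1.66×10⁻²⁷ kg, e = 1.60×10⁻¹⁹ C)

r ≈ 2.60 m

The kinetic energy gained is K = qV = (1×1.60×10^-19)(1090) = 1.74×10^-16 J.
v = √(2K/m) = 1.23×10^5 m/s.
r = mv/(qB) = (2.32×10^-26)(1.23×10^5) / [(1×1.60×10^-19)(6.85×10^-3)] = 2.60 m.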